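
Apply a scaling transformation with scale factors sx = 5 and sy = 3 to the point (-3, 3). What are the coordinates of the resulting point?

Scaling matrix:
[[5, 0], [0, 3]]
Result: (-3 × 5, 3 × 3) = (-15, 9)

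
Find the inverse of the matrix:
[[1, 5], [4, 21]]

For [[a,b],[c,d]], inverse = (1/det)·[[d,-b],[-c,a]]
det = (1)(21) - (5)(4) = 21 - 20 = 1
Inverse = [[21, -5], [-4, 1]]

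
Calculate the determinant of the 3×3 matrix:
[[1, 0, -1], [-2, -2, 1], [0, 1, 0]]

Expansion along first row:
det = 1·det([[-2,1],[1,0]]) - 0·det([[-2,1],[0,0]]) + -1·det([[-2,-2],[0,1]])
    = 1·(-2·0 - 1·1) - 0·(-2·0 - 1·0) + -1·(-2·1 - -2·0)
    = 1·-1 - 0·0 + -1·-2
    = -1 + 0 + 2 = 1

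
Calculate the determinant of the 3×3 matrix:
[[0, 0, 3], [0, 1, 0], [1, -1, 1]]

Expansion along first row:
det = 0·det([[1,0],[-1,1]]) - 0·det([[0,0],[1,1]]) + 3·det([[0,1],[1,-1]])
    = 0·(1·1 - 0·-1) - 0·(0·1 - 0·1) + 3·(0·-1 - 1·1)
    = 0·1 - 0·0 + 3·-1
    = 0 + 0 + -3 = -3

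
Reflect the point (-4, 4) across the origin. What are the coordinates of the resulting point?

Reflection across origin: (-4, 4) → (4, -4)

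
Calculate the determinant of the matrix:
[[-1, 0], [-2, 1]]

For a 2×2 matrix [[a, b], [c, d]], det = ad - bc
det = (-1)(1) - (0)(-2) = -1 - 0 = -1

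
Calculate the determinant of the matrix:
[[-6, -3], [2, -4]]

For a 2×2 matrix [[a, b], [c, d]], det = ad - bc
det = (-6)(-4) - (-3)(2) = 24 - -6 = 30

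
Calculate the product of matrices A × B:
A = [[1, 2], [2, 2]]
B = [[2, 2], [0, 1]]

Matrix multiplication:
C[0][0] = 1×2 + 2×0 = 2
C[0][1] = 1×2 + 2×1 = 4
C[1][0] = 2×2 + 2×0 = 4
C[1][1] = 2×2 + 2×1 = 6
Result: [[2, 4], [4, 6]]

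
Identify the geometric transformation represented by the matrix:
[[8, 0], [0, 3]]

This matrix represents: non-uniform scaling by sx = 8, sy = 3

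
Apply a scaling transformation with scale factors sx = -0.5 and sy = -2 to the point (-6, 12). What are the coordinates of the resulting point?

Scaling matrix:
[[-0.50, 0], [0, -2]]
Result: (-6 × -0.5, 12 × -2) = (3, -24)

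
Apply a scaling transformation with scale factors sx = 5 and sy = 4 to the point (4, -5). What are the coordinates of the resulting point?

Scaling matrix:
[[5, 0], [0, 4]]
Result: (4 × 5, -5 × 4) = (20, -20)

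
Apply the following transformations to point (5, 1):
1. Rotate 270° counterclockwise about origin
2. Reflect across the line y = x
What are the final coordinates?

Step 1: Rotate 270° → (1, -5)
Step 2: Reflect across line y = x → (-5, 1)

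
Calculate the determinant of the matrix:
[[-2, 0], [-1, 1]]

For a 2×2 matrix [[a, b], [c, d]], det = ad - bc
det = (-2)(1) - (0)(-1) = -2 - 0 = -2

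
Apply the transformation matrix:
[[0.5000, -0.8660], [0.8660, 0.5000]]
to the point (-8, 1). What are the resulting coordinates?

Matrix multiplication:
[[0.5000, -0.8660], [0.8660, 0.5000]] × [-8, 1]ᵀ
= [(0.5000)(-8) + (-0.8660)(1), (0.8660)(-8) + (0.5000)(1)]ᵀ
= [-4.8660, -6.4280]ᵀ
Result: (-4.8660, -6.4280)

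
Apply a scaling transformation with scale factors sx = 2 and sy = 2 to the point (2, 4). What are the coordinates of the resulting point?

Scaling matrix:
[[2, 0], [0, 2]]
Result: (2 × 2, 4 × 2) = (4, 8)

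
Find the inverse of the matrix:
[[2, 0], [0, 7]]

For [[a,b],[c,d]], inverse = (1/det)·[[d,-b],[-c,a]]
det = (2)(7) - (0)(0) = 14 - 0 = 14
Inverse = (1/14)·[[7, 0], [0, 2]]
= [[1/2, 0], [0, 1/7]]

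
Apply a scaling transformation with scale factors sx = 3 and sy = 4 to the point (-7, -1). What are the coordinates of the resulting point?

Scaling matrix:
[[3, 0], [0, 4]]
Result: (-7 × 3, -1 × 4) = (-21, -4)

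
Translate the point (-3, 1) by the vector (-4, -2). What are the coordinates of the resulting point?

Translation by (-4, -2) (homogeneous matrix [[1, 0, -4], [0, 1, -2], [0, 0, 1]]):
x' = -3 + -4 = -7
y' = 1 + -2 = -1
Result: (-7, -1)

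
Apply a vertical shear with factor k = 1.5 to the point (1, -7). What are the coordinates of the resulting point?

Shear matrix for vertical shear with factor k = 1.5:
[[1, 0], [1.50, 1]]
Result: (1, -7) → (1, -5.5)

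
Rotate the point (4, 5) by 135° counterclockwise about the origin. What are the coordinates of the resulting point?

Rotation matrix for 135°: [[cos 135°, -sin 135°], [sin 135°, cos 135°]] ≈ [[-0.707107, -0.707107], [0.707107, -0.707107]]
[[-0.707107, -0.707107], [0.707107, -0.707107]] × [4, 5]ᵀ ≈ [-6.3640, -0.7071]ᵀ
Result: (-6.3640, -0.7071)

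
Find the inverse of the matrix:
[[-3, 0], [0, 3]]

For [[a,b],[c,d]], inverse = (1/det)·[[d,-b],[-c,a]]
det = (-3)(3) - (0)(0) = -9 - 0 = -9
Inverse = (1/-9)·[[3, 0], [0, -3]]
= [[-1/3, 0], [0, 1/3]]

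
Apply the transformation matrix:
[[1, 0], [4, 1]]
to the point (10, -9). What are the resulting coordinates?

Matrix multiplication:
[[1, 0], [4, 1]] × [10, -9]ᵀ
= [(1)(10) + (0)(-9), (4)(10) + (1)(-9)]ᵀ
= [10, 31]ᵀ
Result: (10, 31)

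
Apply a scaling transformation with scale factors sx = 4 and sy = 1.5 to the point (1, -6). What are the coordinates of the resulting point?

Scaling matrix:
[[4, 0], [0, 1.50]]
Result: (1 × 4, -6 × 1.5) = (4, -9)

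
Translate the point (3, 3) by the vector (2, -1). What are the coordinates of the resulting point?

Translation by (2, -1) (homogeneous matrix [[1, 0, 2], [0, 1, -1], [0, 0, 1]]):
x' = 3 + 2 = 5
y' = 3 + -1 = 2
Result: (5, 2)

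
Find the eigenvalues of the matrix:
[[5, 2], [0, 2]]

Characteristic equation: det(A - λI) = 0
λ² - (trace)λ + (det) = 0
trace = 5 + 2 = 7, det = (5)(2) - (2)(0) = 10
λ² - (7)λ + (10) = 0
λ = (7 ± √((7)² - 4·(10))) / 2 = (7 ± √9) / 2
Solving: λ = 2, 5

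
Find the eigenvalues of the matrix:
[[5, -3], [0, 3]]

Characteristic equation: det(A - λI) = 0
λ² - (trace)λ + (det) = 0
trace = 5 + 3 = 8, det = (5)(3) - (-3)(0) = 15
λ² - (8)λ + (15) = 0
λ = (8 ± √((8)² - 4·(15))) / 2 = (8 ± √4) / 2
Solving: λ = 3, 5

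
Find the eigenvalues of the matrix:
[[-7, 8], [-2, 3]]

Characteristic equation: det(A - λI) = 0
λ² - (trace)λ + (det) = 0
trace = -7 + 3 = -4, det = (-7)(3) - (8)(-2) = -5
λ² - (-4)λ + (-5) = 0
λ = (-4 ± √((-4)² - 4·(-5))) / 2 = (-4 ± √36) / 2
Solving: λ = -5, 1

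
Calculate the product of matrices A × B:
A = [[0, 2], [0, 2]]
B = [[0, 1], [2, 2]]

Matrix multiplication:
C[0][0] = 0×0 + 2×2 = 4
C[0][1] = 0×1 + 2×2 = 4
C[1][0] = 0×0 + 2×2 = 4
C[1][1] = 0×1 + 2×2 = 4
Result: [[4, 4], [4, 4]]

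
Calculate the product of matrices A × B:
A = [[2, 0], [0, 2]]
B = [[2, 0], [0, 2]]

Matrix multiplication:
C[0][0] = 2×2 + 0×0 = 4
C[0][1] = 2×0 + 0×2 = 0
C[1][0] = 0×2 + 2×0 = 0
C[1][1] = 0×0 + 2×2 = 4
Result: [[4, 0], [0, 4]]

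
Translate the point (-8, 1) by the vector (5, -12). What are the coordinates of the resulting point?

Translation by (5, -12) (homogeneous matrix [[1, 0, 5], [0, 1, -12], [0, 0, 1]]):
x' = -8 + 5 = -3
y' = 1 + -12 = -11
Result: (-3, -11)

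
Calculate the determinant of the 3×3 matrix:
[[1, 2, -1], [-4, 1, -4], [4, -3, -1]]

Expansion along first row:
det = 1·det([[1,-4],[-3,-1]]) - 2·det([[-4,-4],[4,-1]]) + -1·det([[-4,1],[4,-3]])
    = 1·(1·-1 - -4·-3) - 2·(-4·-1 - -4·4) + -1·(-4·-3 - 1·4)
    = 1·-13 - 2·20 + -1·8
    = -13 + -40 + -8 = -61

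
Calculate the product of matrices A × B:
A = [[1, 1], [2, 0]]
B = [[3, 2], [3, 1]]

Matrix multiplication:
C[0][0] = 1×3 + 1×3 = 6
C[0][1] = 1×2 + 1×1 = 3
C[1][0] = 2×3 + 0×3 = 6
C[1][1] = 2×2 + 0×1 = 4
Result: [[6, 3], [6, 4]]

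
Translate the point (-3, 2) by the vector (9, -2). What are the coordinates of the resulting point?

Translation by (9, -2) (homogeneous matrix [[1, 0, 9], [0, 1, -2], [0, 0, 1]]):
x' = -3 + 9 = 6
y' = 2 + -2 = 0
Result: (6, 0)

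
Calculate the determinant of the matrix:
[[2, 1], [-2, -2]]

For a 2×2 matrix [[a, b], [c, d]], det = ad - bc
det = (2)(-2) - (1)(-2) = -4 - -2 = -2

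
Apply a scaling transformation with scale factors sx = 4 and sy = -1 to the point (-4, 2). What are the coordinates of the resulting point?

Scaling matrix:
[[4, 0], [0, -1]]
Result: (-4 × 4, 2 × -1) = (-16, -2)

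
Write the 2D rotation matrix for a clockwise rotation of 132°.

Rotation matrix formula: [[cos θ, -sin θ], [sin θ, cos θ]]
A clockwise rotation by 132° is equivalent to a counterclockwise rotation by -132°.
For θ = -132°:
cos(-132°) = -0.6691
sin(-132°) = -0.7431
Result: [[-0.6691, 0.7431], [-0.7431, -0.6691]]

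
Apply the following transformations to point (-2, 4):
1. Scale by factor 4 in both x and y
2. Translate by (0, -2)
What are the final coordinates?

Step 1: Scale (-2, 4) by 4 → (-8, 16)
Step 2: Translate by (0, -2) → (-8, 14)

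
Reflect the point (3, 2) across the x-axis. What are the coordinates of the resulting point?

Reflection across x-axis: (3, 2) → (3, -2)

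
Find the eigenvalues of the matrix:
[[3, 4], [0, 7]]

Characteristic equation: det(A - λI) = 0
λ² - (trace)λ + (det) = 0
trace = 3 + 7 = 10, det = (3)(7) - (4)(0) = 21
λ² - (10)λ + (21) = 0
λ = (10 ± √((10)² - 4·(21))) / 2 = (10 ± √16) / 2
Solving: λ = 3, 7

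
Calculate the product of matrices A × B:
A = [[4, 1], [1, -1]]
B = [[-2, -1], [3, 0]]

Matrix multiplication:
C[0][0] = 4×-2 + 1×3 = -5
C[0][1] = 4×-1 + 1×0 = -4
C[1][0] = 1×-2 + -1×3 = -5
C[1][1] = 1×-1 + -1×0 = -1
Result: [[-5, -4], [-5, -1]]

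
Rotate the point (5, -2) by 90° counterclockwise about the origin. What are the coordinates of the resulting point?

Rotation matrix for 90°: [[cos 90°, -sin 90°], [sin 90°, cos 90°]] = [[0, -1], [1, 0]]
[[0, -1], [1, 0]] × [5, -2]ᵀ = [2, 5]ᵀ
Result: (2, 5)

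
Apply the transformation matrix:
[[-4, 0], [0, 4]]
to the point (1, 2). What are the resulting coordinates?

Matrix multiplication:
[[-4, 0], [0, 4]] × [1, 2]ᵀ
= [(-4)(1) + (0)(2), (0)(1) + (4)(2)]ᵀ
= [-4, 8]ᵀ
Result: (-4, 8)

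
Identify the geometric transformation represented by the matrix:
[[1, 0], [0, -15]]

This matrix represents: non-uniform scaling by sx = 1, sy = -15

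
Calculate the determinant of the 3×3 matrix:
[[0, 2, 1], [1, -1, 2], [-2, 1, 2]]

Expansion along first row:
det = 0·det([[-1,2],[1,2]]) - 2·det([[1,2],[-2,2]]) + 1·det([[1,-1],[-2,1]])
    = 0·(-1·2 - 2·1) - 2·(1·2 - 2·-2) + 1·(1·1 - -1·-2)
    = 0·-4 - 2·6 + 1·-1
    = 0 + -12 + -1 = -13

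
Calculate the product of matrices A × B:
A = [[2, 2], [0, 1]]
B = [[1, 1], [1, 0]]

Matrix multiplication:
C[0][0] = 2×1 + 2×1 = 4
C[0][1] = 2×1 + 2×0 = 2
C[1][0] = 0×1 + 1×1 = 1
C[1][1] = 0×1 + 1×0 = 0
Result: [[4, 2], [1, 0]]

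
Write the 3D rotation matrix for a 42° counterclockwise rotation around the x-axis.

Rotation matrix for counterclockwise 42° around x-axis:
cos(42°) = 0.7431, sin(42°) = 0.6691
Result: [[1, 0, 0], [0, 0.7431, -0.6691], [0, 0.6691, 0.7431]]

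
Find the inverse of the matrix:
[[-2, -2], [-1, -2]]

For [[a,b],[c,d]], inverse = (1/det)·[[d,-b],[-c,a]]
det = (-2)(-2) - (-2)(-1) = 4 - 2 = 2
Inverse = (1/2)·[[-2, 2], [1, -2]]
= [[-1, 1], [1/2, -1]]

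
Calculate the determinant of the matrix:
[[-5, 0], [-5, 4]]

For a 2×2 matrix [[a, b], [c, d]], det = ad - bc
det = (-5)(4) - (0)(-5) = -20 - 0 = -20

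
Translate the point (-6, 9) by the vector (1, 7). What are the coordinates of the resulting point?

Translation by (1, 7) (homogeneous matrix [[1, 0, 1], [0, 1, 7], [0, 0, 1]]):
x' = -6 + 1 = -5
y' = 9 + 7 = 16
Result: (-5, 16)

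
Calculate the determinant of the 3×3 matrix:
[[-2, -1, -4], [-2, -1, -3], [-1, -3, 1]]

Expansion along first row:
det = -2·det([[-1,-3],[-3,1]]) - -1·det([[-2,-3],[-1,1]]) + -4·det([[-2,-1],[-1,-3]])
    = -2·(-1·1 - -3·-3) - -1·(-2·1 - -3·-1) + -4·(-2·-3 - -1·-1)
    = -2·-10 - -1·-5 + -4·5
    = 20 + -5 + -20 = -5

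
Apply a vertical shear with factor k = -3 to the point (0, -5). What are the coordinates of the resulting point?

Shear matrix for vertical shear with factor k = -3:
[[1, 0], [-3, 1]]
Result: (0, -5) → (0, -5)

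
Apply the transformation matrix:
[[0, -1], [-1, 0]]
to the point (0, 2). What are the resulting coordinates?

Matrix multiplication:
[[0, -1], [-1, 0]] × [0, 2]ᵀ
= [(0)(0) + (-1)(2), (-1)(0) + (0)(2)]ᵀ
= [-2, 0]ᵀ
Result: (-2, 0)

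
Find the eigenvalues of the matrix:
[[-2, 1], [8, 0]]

Characteristic equation: det(A - λI) = 0
λ² - (trace)λ + (det) = 0
trace = -2 + 0 = -2, det = (-2)(0) - (1)(8) = -8
λ² - (-2)λ + (-8) = 0
λ = (-2 ± √((-2)² - 4·(-8))) / 2 = (-2 ± √36) / 2
Solving: λ = -4, 2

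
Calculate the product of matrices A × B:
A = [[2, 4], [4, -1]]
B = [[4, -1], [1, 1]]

Matrix multiplication:
C[0][0] = 2×4 + 4×1 = 12
C[0][1] = 2×-1 + 4×1 = 2
C[1][0] = 4×4 + -1×1 = 15
C[1][1] = 4×-1 + -1×1 = -5
Result: [[12, 2], [15, -5]]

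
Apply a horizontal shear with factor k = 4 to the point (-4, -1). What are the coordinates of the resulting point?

Shear matrix for horizontal shear with factor k = 4:
[[1, 4], [0, 1]]
Result: (-4, -1) → (-8, -1)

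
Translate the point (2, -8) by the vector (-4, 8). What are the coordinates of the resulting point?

Translation by (-4, 8) (homogeneous matrix [[1, 0, -4], [0, 1, 8], [0, 0, 1]]):
x' = 2 + -4 = -2
y' = -8 + 8 = 0
Result: (-2, 0)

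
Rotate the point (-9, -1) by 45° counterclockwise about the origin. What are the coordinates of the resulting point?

Rotation matrix for 45°: [[cos 45°, -sin 45°], [sin 45°, cos 45°]] ≈ [[0.707107, -0.707107], [0.707107, 0.707107]]
[[0.707107, -0.707107], [0.707107, 0.707107]] × [-9, -1]ᵀ ≈ [-5.6569, -7.0711]ᵀ
Result: (-5.6569, -7.0711)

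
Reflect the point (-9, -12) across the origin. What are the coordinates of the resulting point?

Reflection across origin: (-9, -12) → (9, 12)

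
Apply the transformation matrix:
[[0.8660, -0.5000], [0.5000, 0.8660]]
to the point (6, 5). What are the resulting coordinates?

Matrix multiplication:
[[0.8660, -0.5000], [0.5000, 0.8660]] × [6, 5]ᵀ
= [(0.8660)(6) + (-0.5000)(5), (0.5000)(6) + (0.8660)(5)]ᵀ
= [2.6960, 7.3300]ᵀ
Result: (2.6960, 7.3300)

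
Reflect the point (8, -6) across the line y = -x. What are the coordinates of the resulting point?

Reflection across line y = -x: (8, -6) → (6, -8)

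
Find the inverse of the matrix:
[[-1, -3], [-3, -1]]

For [[a,b],[c,d]], inverse = (1/det)·[[d,-b],[-c,a]]
det = (-1)(-1) - (-3)(-3) = 1 - 9 = -8
Inverse = (1/-8)·[[-1, 3], [3, -1]]
= [[1/8, -3/8], [-3/8, 1/8]]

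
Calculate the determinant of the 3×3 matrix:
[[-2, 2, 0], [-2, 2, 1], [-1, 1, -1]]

Expansion along first row:
det = -2·det([[2,1],[1,-1]]) - 2·det([[-2,1],[-1,-1]]) + 0·det([[-2,2],[-1,1]])
    = -2·(2·-1 - 1·1) - 2·(-2·-1 - 1·-1) + 0·(-2·1 - 2·-1)
    = -2·-3 - 2·3 + 0·0
    = 6 + -6 + 0 = 0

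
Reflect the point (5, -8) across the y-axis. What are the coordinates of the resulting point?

Reflection across y-axis: (5, -8) → (-5, -8)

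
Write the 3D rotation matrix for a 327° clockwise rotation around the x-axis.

Rotation matrix for clockwise 327° around x-axis:
A clockwise rotation by 327° is a counterclockwise rotation by -327°.
cos(-327°) = 0.8387, sin(-327°) = 0.5446
Result: [[1, 0, 0], [0, 0.8387, -0.5446], [0, 0.5446, 0.8387]]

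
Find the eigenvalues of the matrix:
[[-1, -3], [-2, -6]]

Characteristic equation: det(A - λI) = 0
λ² - (trace)λ + (det) = 0
trace = -1 + -6 = -7, det = (-1)(-6) - (-3)(-2) = 0
λ² - (-7)λ + (0) = 0
λ = (-7 ± √((-7)² - 4·(0))) / 2 = (-7 ± √49) / 2
Solving: λ = -7, 0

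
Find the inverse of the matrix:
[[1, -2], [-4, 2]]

For [[a,b],[c,d]], inverse = (1/det)·[[d,-b],[-c,a]]
det = (1)(2) - (-2)(-4) = 2 - 8 = -6
Inverse = (1/-6)·[[2, 2], [4, 1]]
= [[-1/3, -1/3], [-2/3, -1/6]]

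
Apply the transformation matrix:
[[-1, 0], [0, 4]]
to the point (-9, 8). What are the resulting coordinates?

Matrix multiplication:
[[-1, 0], [0, 4]] × [-9, 8]ᵀ
= [(-1)(-9) + (0)(8), (0)(-9) + (4)(8)]ᵀ
= [9, 32]ᵀ
Result: (9, 32)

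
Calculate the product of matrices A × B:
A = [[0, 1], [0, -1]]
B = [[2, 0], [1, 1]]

Matrix multiplication:
C[0][0] = 0×2 + 1×1 = 1
C[0][1] = 0×0 + 1×1 = 1
C[1][0] = 0×2 + -1×1 = -1
C[1][1] = 0×0 + -1×1 = -1
Result: [[1, 1], [-1, -1]]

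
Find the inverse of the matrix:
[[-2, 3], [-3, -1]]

For [[a,b],[c,d]], inverse = (1/det)·[[d,-b],[-c,a]]
det = (-2)(-1) - (3)(-3) = 2 - -9 = 11
Inverse = (1/11)·[[-1, -3], [3, -2]]
= [[-1/11, -3/11], [3/11, -2/11]]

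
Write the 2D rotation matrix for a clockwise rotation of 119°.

Rotation matrix formula: [[cos θ, -sin θ], [sin θ, cos θ]]
A clockwise rotation by 119° is equivalent to a counterclockwise rotation by -119°.
For θ = -119°:
cos(-119°) = -0.4848
sin(-119°) = -0.8746
Result: [[-0.4848, 0.8746], [-0.8746, -0.4848]]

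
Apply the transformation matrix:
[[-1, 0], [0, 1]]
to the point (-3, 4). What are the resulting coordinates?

Matrix multiplication:
[[-1, 0], [0, 1]] × [-3, 4]ᵀ
= [(-1)(-3) + (0)(4), (0)(-3) + (1)(4)]ᵀ
= [3, 4]ᵀ
Result: (3, 4)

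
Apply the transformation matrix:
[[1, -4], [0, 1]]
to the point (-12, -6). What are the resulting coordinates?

Matrix multiplication:
[[1, -4], [0, 1]] × [-12, -6]ᵀ
= [(1)(-12) + (-4)(-6), (0)(-12) + (1)(-6)]ᵀ
= [12, -6]ᵀ
Result: (12, -6)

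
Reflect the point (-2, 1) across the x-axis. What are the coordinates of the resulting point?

Reflection across x-axis: (-2, 1) → (-2, -1)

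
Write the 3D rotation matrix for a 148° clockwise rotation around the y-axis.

Rotation matrix for clockwise 148° around y-axis:
A clockwise rotation by 148° is a counterclockwise rotation by -148°.
cos(-148°) = -0.8480, sin(-148°) = -0.5299
Result: [[-0.8480, 0, -0.5299], [0, 1, 0], [0.5299, 0, -0.8480]]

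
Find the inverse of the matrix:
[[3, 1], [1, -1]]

For [[a,b],[c,d]], inverse = (1/det)·[[d,-b],[-c,a]]
det = (3)(-1) - (1)(1) = -3 - 1 = -4
Inverse = (1/-4)·[[-1, -1], [-1, 3]]
= [[1/4, 1/4], [1/4, -3/4]]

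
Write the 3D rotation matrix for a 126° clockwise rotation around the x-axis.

Rotation matrix for clockwise 126° around x-axis:
A clockwise rotation by 126° is a counterclockwise rotation by -126°.
cos(-126°) = -0.5878, sin(-126°) = -0.8090
Result: [[1, 0, 0], [0, -0.5878, 0.8090], [0, -0.8090, -0.5878]]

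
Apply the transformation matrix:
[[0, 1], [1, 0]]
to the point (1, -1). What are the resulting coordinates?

Matrix multiplication:
[[0, 1], [1, 0]] × [1, -1]ᵀ
= [(0)(1) + (1)(-1), (1)(1) + (0)(-1)]ᵀ
= [-1, 1]ᵀ
Result: (-1, 1)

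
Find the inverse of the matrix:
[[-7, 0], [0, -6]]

For [[a,b],[c,d]], inverse = (1/det)·[[d,-b],[-c,a]]
det = (-7)(-6) - (0)(0) = 42 - 0 = 42
Inverse = (1/42)·[[-6, 0], [0, -7]]
= [[-1/7, 0], [0, -1/6]]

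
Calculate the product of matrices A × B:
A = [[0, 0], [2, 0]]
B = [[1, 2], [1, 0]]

Matrix multiplication:
C[0][0] = 0×1 + 0×1 = 0
C[0][1] = 0×2 + 0×0 = 0
C[1][0] = 2×1 + 0×1 = 2
C[1][1] = 2×2 + 0×0 = 4
Result: [[0, 0], [2, 4]]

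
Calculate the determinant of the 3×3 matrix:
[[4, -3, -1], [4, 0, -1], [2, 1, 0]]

Expansion along first row:
det = 4·det([[0,-1],[1,0]]) - -3·det([[4,-1],[2,0]]) + -1·det([[4,0],[2,1]])
    = 4·(0·0 - -1·1) - -3·(4·0 - -1·2) + -1·(4·1 - 0·2)
    = 4·1 - -3·2 + -1·4
    = 4 + 6 + -4 = 6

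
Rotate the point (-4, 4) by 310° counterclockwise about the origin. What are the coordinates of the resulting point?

Rotation matrix for 310°: [[cos 310°, -sin 310°], [sin 310°, cos 310°]] ≈ [[0.642788, 0.766044], [-0.766044, 0.642788]]
[[0.642788, 0.766044], [-0.766044, 0.642788]] × [-4, 4]ᵀ ≈ [0.4930, 5.6353]ᵀ
Result: (0.4930, 5.6353)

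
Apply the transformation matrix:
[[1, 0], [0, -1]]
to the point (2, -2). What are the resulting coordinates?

Matrix multiplication:
[[1, 0], [0, -1]] × [2, -2]ᵀ
= [(1)(2) + (0)(-2), (0)(2) + (-1)(-2)]ᵀ
= [2, 2]ᵀ
Result: (2, 2)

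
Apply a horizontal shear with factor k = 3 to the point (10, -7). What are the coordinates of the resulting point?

Shear matrix for horizontal shear with factor k = 3:
[[1, 3], [0, 1]]
Result: (10, -7) → (-11, -7)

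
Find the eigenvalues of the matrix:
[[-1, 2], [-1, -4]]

Characteristic equation: det(A - λI) = 0
λ² - (trace)λ + (det) = 0
trace = -1 + -4 = -5, det = (-1)(-4) - (2)(-1) = 6
λ² - (-5)λ + (6) = 0
λ = (-5 ± √((-5)² - 4·(6))) / 2 = (-5 ± √1) / 2
Solving: λ = -3, -2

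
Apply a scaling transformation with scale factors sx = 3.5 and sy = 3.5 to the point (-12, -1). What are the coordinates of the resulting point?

Scaling matrix:
[[3.50, 0], [0, 3.50]]
Result: (-12 × 3.5, -1 × 3.5) = (-42, -3.5)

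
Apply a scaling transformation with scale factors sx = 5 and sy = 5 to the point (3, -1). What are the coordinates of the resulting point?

Scaling matrix:
[[5, 0], [0, 5]]
Result: (3 × 5, -1 × 5) = (15, -5)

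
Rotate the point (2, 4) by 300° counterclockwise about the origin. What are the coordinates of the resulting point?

Rotation matrix for 300°: [[cos 300°, -sin 300°], [sin 300°, cos 300°]] ≈ [[0.500000, 0.866025], [-0.866025, 0.500000]]
[[0.500000, 0.866025], [-0.866025, 0.500000]] × [2, 4]ᵀ ≈ [4.4641, 0.2679]ᵀ
Result: (4.4641, 0.2679)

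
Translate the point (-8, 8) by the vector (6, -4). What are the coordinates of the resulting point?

Translation by (6, -4) (homogeneous matrix [[1, 0, 6], [0, 1, -4], [0, 0, 1]]):
x' = -8 + 6 = -2
y' = 8 + -4 = 4
Result: (-2, 4)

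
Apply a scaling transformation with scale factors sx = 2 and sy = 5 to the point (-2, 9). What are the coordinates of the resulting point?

Scaling matrix:
[[2, 0], [0, 5]]
Result: (-2 × 2, 9 × 5) = (-4, 45)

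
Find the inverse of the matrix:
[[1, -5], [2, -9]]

For [[a,b],[c,d]], inverse = (1/det)·[[d,-b],[-c,a]]
det = (1)(-9) - (-5)(2) = -9 - -10 = 1
Inverse = [[-9, 5], [-2, 1]]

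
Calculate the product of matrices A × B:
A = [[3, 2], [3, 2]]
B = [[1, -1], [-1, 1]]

Matrix multiplication:
C[0][0] = 3×1 + 2×-1 = 1
C[0][1] = 3×-1 + 2×1 = -1
C[1][0] = 3×1 + 2×-1 = 1
C[1][1] = 3×-1 + 2×1 = -1
Result: [[1, -1], [1, -1]]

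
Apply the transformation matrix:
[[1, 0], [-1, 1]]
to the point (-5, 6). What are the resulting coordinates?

Matrix multiplication:
[[1, 0], [-1, 1]] × [-5, 6]ᵀ
= [(1)(-5) + (0)(6), (-1)(-5) + (1)(6)]ᵀ
= [-5, 11]ᵀ
Result: (-5, 11)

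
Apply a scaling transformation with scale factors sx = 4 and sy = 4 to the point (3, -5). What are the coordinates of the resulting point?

Scaling matrix:
[[4, 0], [0, 4]]
Result: (3 × 4, -5 × 4) = (12, -20)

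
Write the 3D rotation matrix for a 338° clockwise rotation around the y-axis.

Rotation matrix for clockwise 338° around y-axis:
A clockwise rotation by 338° is a counterclockwise rotation by -338°.
cos(-338°) = 0.9272, sin(-338°) = 0.3746
Result: [[0.9272, 0, 0.3746], [0, 1, 0], [-0.3746, 0, 0.9272]]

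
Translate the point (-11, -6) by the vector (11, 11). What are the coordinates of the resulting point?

Translation by (11, 11) (homogeneous matrix [[1, 0, 11], [0, 1, 11], [0, 0, 1]]):
x' = -11 + 11 = 0
y' = -6 + 11 = 5
Result: (0, 5)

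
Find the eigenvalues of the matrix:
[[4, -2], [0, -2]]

Characteristic equation: det(A - λI) = 0
λ² - (trace)λ + (det) = 0
trace = 4 + -2 = 2, det = (4)(-2) - (-2)(0) = -8
λ² - (2)λ + (-8) = 0
λ = (2 ± √((2)² - 4·(-8))) / 2 = (2 ± √36) / 2
Solving: λ = -2, 4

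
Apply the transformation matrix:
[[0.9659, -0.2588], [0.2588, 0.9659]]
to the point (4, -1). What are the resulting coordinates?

Matrix multiplication:
[[0.9659, -0.2588], [0.2588, 0.9659]] × [4, -1]ᵀ
= [(0.9659)(4) + (-0.2588)(-1), (0.2588)(4) + (0.9659)(-1)]ᵀ
= [4.1224, 0.0693]ᵀ
Result: (4.1224, 0.0693)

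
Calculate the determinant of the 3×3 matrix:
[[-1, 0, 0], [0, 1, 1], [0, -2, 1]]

Expansion along first row:
det = -1·det([[1,1],[-2,1]]) - 0·det([[0,1],[0,1]]) + 0·det([[0,1],[0,-2]])
    = -1·(1·1 - 1·-2) - 0·(0·1 - 1·0) + 0·(0·-2 - 1·0)
    = -1·3 - 0·0 + 0·0
    = -3 + 0 + 0 = -3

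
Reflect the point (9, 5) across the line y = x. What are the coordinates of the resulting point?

Reflection across line y = x: (9, 5) → (5, 9)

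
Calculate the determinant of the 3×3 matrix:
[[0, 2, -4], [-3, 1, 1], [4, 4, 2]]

Expansion along first row:
det = 0·det([[1,1],[4,2]]) - 2·det([[-3,1],[4,2]]) + -4·det([[-3,1],[4,4]])
    = 0·(1·2 - 1·4) - 2·(-3·2 - 1·4) + -4·(-3·4 - 1·4)
    = 0·-2 - 2·-10 + -4·-16
    = 0 + 20 + 64 = 84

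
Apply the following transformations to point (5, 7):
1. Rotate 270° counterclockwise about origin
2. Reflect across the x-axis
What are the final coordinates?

Step 1: Rotate 270° → (7, -5)
Step 2: Reflect across x-axis → (7, 5)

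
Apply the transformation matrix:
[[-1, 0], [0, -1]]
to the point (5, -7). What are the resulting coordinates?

Matrix multiplication:
[[-1, 0], [0, -1]] × [5, -7]ᵀ
= [(-1)(5) + (0)(-7), (0)(5) + (-1)(-7)]ᵀ
= [-5, 7]ᵀ
Result: (-5, 7)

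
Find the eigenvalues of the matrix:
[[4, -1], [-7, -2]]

Characteristic equation: det(A - λI) = 0
λ² - (trace)λ + (det) = 0
trace = 4 + -2 = 2, det = (4)(-2) - (-1)(-7) = -15
λ² - (2)λ + (-15) = 0
λ = (2 ± √((2)² - 4·(-15))) / 2 = (2 ± √64) / 2
Solving: λ = -3, 5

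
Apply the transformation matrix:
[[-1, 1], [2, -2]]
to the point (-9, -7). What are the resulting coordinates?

Matrix multiplication:
[[-1, 1], [2, -2]] × [-9, -7]ᵀ
= [(-1)(-9) + (1)(-7), (2)(-9) + (-2)(-7)]ᵀ
= [2, -4]ᵀ
Result: (2, -4)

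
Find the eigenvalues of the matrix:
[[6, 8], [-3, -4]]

Characteristic equation: det(A - λI) = 0
λ² - (trace)λ + (det) = 0
trace = 6 + -4 = 2, det = (6)(-4) - (8)(-3) = 0
λ² - (2)λ + (0) = 0
λ = (2 ± √((2)² - 4·(0))) / 2 = (2 ± √4) / 2
Solving: λ = 0, 2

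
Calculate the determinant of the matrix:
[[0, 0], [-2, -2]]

For a 2×2 matrix [[a, b], [c, d]], det = ad - bc
det = (0)(-2) - (0)(-2) = 0 - 0 = 0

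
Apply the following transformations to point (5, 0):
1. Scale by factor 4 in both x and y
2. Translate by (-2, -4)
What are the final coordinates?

Step 1: Scale (5, 0) by 4 → (20, 0)
Step 2: Translate by (-2, -4) → (18, -4)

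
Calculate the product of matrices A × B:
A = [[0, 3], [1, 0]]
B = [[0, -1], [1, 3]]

Matrix multiplication:
C[0][0] = 0×0 + 3×1 = 3
C[0][1] = 0×-1 + 3×3 = 9
C[1][0] = 1×0 + 0×1 = 0
C[1][1] = 1×-1 + 0×3 = -1
Result: [[3, 9], [0, -1]]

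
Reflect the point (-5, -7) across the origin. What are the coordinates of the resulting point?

Reflection across origin: (-5, -7) → (5, 7)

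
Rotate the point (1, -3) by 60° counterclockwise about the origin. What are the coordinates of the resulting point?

Rotation matrix for 60°: [[cos 60°, -sin 60°], [sin 60°, cos 60°]] ≈ [[0.500000, -0.866025], [0.866025, 0.500000]]
[[0.500000, -0.866025], [0.866025, 0.500000]] × [1, -3]ᵀ ≈ [3.0981, -0.6340]ᵀ
Result: (3.0981, -0.6340)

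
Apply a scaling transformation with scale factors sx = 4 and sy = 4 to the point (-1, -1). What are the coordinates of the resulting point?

Scaling matrix:
[[4, 0], [0, 4]]
Result: (-1 × 4, -1 × 4) = (-4, -4)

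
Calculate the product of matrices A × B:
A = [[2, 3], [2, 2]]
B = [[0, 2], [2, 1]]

Matrix multiplication:
C[0][0] = 2×0 + 3×2 = 6
C[0][1] = 2×2 + 3×1 = 7
C[1][0] = 2×0 + 2×2 = 4
C[1][1] = 2×2 + 2×1 = 6
Result: [[6, 7], [4, 6]]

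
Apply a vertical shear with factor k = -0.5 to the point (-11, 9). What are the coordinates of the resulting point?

Shear matrix for vertical shear with factor k = -0.5:
[[1, 0], [-0.50, 1]]
Result: (-11, 9) → (-11, 14.5)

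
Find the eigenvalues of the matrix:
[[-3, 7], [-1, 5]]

Characteristic equation: det(A - λI) = 0
λ² - (trace)λ + (det) = 0
trace = -3 + 5 = 2, det = (-3)(5) - (7)(-1) = -8
λ² - (2)λ + (-8) = 0
λ = (2 ± √((2)² - 4·(-8))) / 2 = (2 ± √36) / 2
Solving: λ = -2, 4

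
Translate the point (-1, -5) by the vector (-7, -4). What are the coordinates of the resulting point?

Translation by (-7, -4) (homogeneous matrix [[1, 0, -7], [0, 1, -4], [0, 0, 1]]):
x' = -1 + -7 = -8
y' = -5 + -4 = -9
Result: (-8, -9)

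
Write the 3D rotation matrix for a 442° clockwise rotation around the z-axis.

Rotation matrix for clockwise 442° around z-axis:
A clockwise rotation by 442° is a counterclockwise rotation by -442°.
cos(-442°) = 0.1392, sin(-442°) = -0.9903
Result: [[0.1392, 0.9903, 0], [-0.9903, 0.1392, 0], [0, 0, 1]]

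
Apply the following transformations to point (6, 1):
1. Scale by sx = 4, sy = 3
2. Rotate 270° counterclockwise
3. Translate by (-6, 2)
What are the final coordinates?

Step 1: Scale → (24, 3)
Step 2: Rotate 270° → (3, -24)
Step 3: Translate → (-3, -22)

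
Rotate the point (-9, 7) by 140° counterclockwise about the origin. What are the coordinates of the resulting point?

Rotation matrix for 140°: [[cos 140°, -sin 140°], [sin 140°, cos 140°]] ≈ [[-0.766044, -0.642788], [0.642788, -0.766044]]
[[-0.766044, -0.642788], [0.642788, -0.766044]] × [-9, 7]ᵀ ≈ [2.3949, -11.1474]ᵀ
Result: (2.3949, -11.1474)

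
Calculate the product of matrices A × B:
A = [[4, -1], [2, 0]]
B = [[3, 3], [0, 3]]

Matrix multiplication:
C[0][0] = 4×3 + -1×0 = 12
C[0][1] = 4×3 + -1×3 = 9
C[1][0] = 2×3 + 0×0 = 6
C[1][1] = 2×3 + 0×3 = 6
Result: [[12, 9], [6, 6]]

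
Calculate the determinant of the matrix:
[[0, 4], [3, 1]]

For a 2×2 matrix [[a, b], [c, d]], det = ad - bc
det = (0)(1) - (4)(3) = 0 - 12 = -12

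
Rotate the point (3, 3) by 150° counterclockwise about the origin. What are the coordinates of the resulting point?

Rotation matrix for 150°: [[cos 150°, -sin 150°], [sin 150°, cos 150°]] ≈ [[-0.866025, -0.500000], [0.500000, -0.866025]]
[[-0.866025, -0.500000], [0.500000, -0.866025]] × [3, 3]ᵀ ≈ [-4.0981, -1.0981]ᵀ
Result: (-4.0981, -1.0981)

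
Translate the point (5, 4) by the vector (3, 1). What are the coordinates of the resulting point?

Translation by (3, 1) (homogeneous matrix [[1, 0, 3], [0, 1, 1], [0, 0, 1]]):
x' = 5 + 3 = 8
y' = 4 + 1 = 5
Result: (8, 5)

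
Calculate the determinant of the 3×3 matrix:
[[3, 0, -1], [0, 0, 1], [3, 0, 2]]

Expansion along first row:
det = 3·det([[0,1],[0,2]]) - 0·det([[0,1],[3,2]]) + -1·det([[0,0],[3,0]])
    = 3·(0·2 - 1·0) - 0·(0·2 - 1·3) + -1·(0·0 - 0·3)
    = 3·0 - 0·-3 + -1·0
    = 0 + 0 + 0 = 0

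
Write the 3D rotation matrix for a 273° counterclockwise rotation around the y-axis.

Rotation matrix for counterclockwise 273° around y-axis:
cos(273°) = 0.0523, sin(273°) = -0.9986
Result: [[0.0523, 0, -0.9986], [0, 1, 0], [0.9986, 0, 0.0523]]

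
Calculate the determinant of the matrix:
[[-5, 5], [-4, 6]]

For a 2×2 matrix [[a, b], [c, d]], det = ad - bc
det = (-5)(6) - (5)(-4) = -30 - -20 = -10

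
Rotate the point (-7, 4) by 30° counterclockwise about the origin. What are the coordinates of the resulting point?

Rotation matrix for 30°: [[cos 30°, -sin 30°], [sin 30°, cos 30°]] ≈ [[0.866025, -0.500000], [0.500000, 0.866025]]
[[0.866025, -0.500000], [0.500000, 0.866025]] × [-7, 4]ᵀ ≈ [-8.0622, -0.0359]ᵀ
Result: (-8.0622, -0.0359)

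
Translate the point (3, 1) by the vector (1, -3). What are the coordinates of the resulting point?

Translation by (1, -3) (homogeneous matrix [[1, 0, 1], [0, 1, -3], [0, 0, 1]]):
x' = 3 + 1 = 4
y' = 1 + -3 = -2
Result: (4, -2)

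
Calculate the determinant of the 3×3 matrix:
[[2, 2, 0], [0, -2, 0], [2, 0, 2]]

Expansion along first row:
det = 2·det([[-2,0],[0,2]]) - 2·det([[0,0],[2,2]]) + 0·det([[0,-2],[2,0]])
    = 2·(-2·2 - 0·0) - 2·(0·2 - 0·2) + 0·(0·0 - -2·2)
    = 2·-4 - 2·0 + 0·4
    = -8 + 0 + 0 = -8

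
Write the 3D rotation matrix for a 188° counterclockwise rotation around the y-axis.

Rotation matrix for counterclockwise 188° around y-axis:
cos(188°) = -0.9903, sin(188°) = -0.1392
Result: [[-0.9903, 0, -0.1392], [0, 1, 0], [0.1392, 0, -0.9903]]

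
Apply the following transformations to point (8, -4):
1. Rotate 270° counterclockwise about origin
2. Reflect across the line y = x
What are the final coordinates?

Step 1: Rotate 270° → (-4, -8)
Step 2: Reflect across line y = x → (-8, -4)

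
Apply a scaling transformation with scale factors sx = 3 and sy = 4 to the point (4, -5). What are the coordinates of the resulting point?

Scaling matrix:
[[3, 0], [0, 4]]
Result: (4 × 3, -5 × 4) = (12, -20)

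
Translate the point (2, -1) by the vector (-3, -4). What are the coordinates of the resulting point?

Translation by (-3, -4) (homogeneous matrix [[1, 0, -3], [0, 1, -4], [0, 0, 1]]):
x' = 2 + -3 = -1
y' = -1 + -4 = -5
Result: (-1, -5)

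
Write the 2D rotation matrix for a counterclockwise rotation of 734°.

Rotation matrix formula: [[cos θ, -sin θ], [sin θ, cos θ]]
For θ = 734°:
cos(734°) = 0.9703
sin(734°) = 0.2419
Result: [[0.9703, -0.2419], [0.2419, 0.9703]]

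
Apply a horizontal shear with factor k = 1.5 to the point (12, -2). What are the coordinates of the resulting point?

Shear matrix for horizontal shear with factor k = 1.5:
[[1, 1.50], [0, 1]]
Result: (12, -2) → (9, -2)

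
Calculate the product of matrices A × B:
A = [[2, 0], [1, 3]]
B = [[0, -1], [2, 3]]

Matrix multiplication:
C[0][0] = 2×0 + 0×2 = 0
C[0][1] = 2×-1 + 0×3 = -2
C[1][0] = 1×0 + 3×2 = 6
C[1][1] = 1×-1 + 3×3 = 8
Result: [[0, -2], [6, 8]]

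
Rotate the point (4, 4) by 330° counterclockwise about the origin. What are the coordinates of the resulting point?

Rotation matrix for 330°: [[cos 330°, -sin 330°], [sin 330°, cos 330°]] ≈ [[0.866025, 0.500000], [-0.500000, 0.866025]]
[[0.866025, 0.500000], [-0.500000, 0.866025]] × [4, 4]ᵀ ≈ [5.4641, 1.4641]ᵀ
Result: (5.4641, 1.4641)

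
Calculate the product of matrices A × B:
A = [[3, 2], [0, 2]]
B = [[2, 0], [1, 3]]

Matrix multiplication:
C[0][0] = 3×2 + 2×1 = 8
C[0][1] = 3×0 + 2×3 = 6
C[1][0] = 0×2 + 2×1 = 2
C[1][1] = 0×0 + 2×3 = 6
Result: [[8, 6], [2, 6]]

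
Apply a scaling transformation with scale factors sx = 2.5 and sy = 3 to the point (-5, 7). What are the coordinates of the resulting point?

Scaling matrix:
[[2.50, 0], [0, 3]]
Result: (-5 × 2.5, 7 × 3) = (-12.5, 21)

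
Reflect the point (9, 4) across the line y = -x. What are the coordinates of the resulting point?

Reflection across line y = -x: (9, 4) → (-4, -9)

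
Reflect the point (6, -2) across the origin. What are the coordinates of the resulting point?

Reflection across origin: (6, -2) → (-6, 2)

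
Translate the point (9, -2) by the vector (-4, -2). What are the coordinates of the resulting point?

Translation by (-4, -2) (homogeneous matrix [[1, 0, -4], [0, 1, -2], [0, 0, 1]]):
x' = 9 + -4 = 5
y' = -2 + -2 = -4
Result: (5, -4)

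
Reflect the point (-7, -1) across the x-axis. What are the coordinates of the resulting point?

Reflection across x-axis: (-7, -1) → (-7, 1)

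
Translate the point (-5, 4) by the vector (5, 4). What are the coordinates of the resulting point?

Translation by (5, 4) (homogeneous matrix [[1, 0, 5], [0, 1, 4], [0, 0, 1]]):
x' = -5 + 5 = 0
y' = 4 + 4 = 8
Result: (0, 8)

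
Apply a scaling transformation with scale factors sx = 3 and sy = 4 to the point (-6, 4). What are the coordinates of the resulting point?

Scaling matrix:
[[3, 0], [0, 4]]
Result: (-6 × 3, 4 × 4) = (-18, 16)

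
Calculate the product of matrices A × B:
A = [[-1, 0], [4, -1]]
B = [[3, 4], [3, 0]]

Matrix multiplication:
C[0][0] = -1×3 + 0×3 = -3
C[0][1] = -1×4 + 0×0 = -4
C[1][0] = 4×3 + -1×3 = 9
C[1][1] = 4×4 + -1×0 = 16
Result: [[-3, -4], [9, 16]]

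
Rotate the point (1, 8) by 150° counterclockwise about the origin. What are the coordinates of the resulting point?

Rotation matrix for 150°: [[cos 150°, -sin 150°], [sin 150°, cos 150°]] ≈ [[-0.866025, -0.500000], [0.500000, -0.866025]]
[[-0.866025, -0.500000], [0.500000, -0.866025]] × [1, 8]ᵀ ≈ [-4.8660, -6.4282]ᵀ
Result: (-4.8660, -6.4282)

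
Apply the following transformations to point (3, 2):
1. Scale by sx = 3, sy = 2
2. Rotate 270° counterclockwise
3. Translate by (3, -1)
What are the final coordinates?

Step 1: Scale → (9, 4)
Step 2: Rotate 270° → (4, -9)
Step 3: Translate → (7, -10)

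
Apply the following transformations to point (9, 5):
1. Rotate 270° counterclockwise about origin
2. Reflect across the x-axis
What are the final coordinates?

Step 1: Rotate 270° → (5, -9)
Step 2: Reflect across x-axis → (5, 9)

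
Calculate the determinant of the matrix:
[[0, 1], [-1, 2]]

For a 2×2 matrix [[a, b], [c, d]], det = ad - bc
det = (0)(2) - (1)(-1) = 0 - -1 = 1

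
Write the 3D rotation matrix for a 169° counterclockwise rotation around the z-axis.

Rotation matrix for counterclockwise 169° around z-axis:
cos(169°) = -0.9816, sin(169°) = 0.1908
Result: [[-0.9816, -0.1908, 0], [0.1908, -0.9816, 0], [0, 0, 1]]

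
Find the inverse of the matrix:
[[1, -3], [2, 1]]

For [[a,b],[c,d]], inverse = (1/det)·[[d,-b],[-c,a]]
det = (1)(1) - (-3)(2) = 1 - -6 = 7
Inverse = (1/7)·[[1, 3], [-2, 1]]
= [[1/7, 3/7], [-2/7, 1/7]]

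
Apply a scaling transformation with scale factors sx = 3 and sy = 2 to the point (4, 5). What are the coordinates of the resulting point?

Scaling matrix:
[[3, 0], [0, 2]]
Result: (4 × 3, 5 × 2) = (12, 10)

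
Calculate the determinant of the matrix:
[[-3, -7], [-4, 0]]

For a 2×2 matrix [[a, b], [c, d]], det = ad - bc
det = (-3)(0) - (-7)(-4) = 0 - 28 = -28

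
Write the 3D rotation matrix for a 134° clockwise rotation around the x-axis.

Rotation matrix for clockwise 134° around x-axis:
A clockwise rotation by 134° is a counterclockwise rotation by -134°.
cos(-134°) = -0.6947, sin(-134°) = -0.7193
Result: [[1, 0, 0], [0, -0.6947, 0.7193], [0, -0.7193, -0.6947]]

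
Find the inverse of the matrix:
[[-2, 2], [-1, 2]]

For [[a,b],[c,d]], inverse = (1/det)·[[d,-b],[-c,a]]
det = (-2)(2) - (2)(-1) = -4 - -2 = -2
Inverse = (1/-2)·[[2, -2], [1, -2]]
= [[-1, 1], [-1/2, 1]]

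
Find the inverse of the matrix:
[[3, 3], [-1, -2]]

For [[a,b],[c,d]], inverse = (1/det)·[[d,-b],[-c,a]]
det = (3)(-2) - (3)(-1) = -6 - -3 = -3
Inverse = (1/-3)·[[-2, -3], [1, 3]]
= [[2/3, 1], [-1/3, -1]]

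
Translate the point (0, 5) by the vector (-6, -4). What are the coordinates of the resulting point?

Translation by (-6, -4) (homogeneous matrix [[1, 0, -6], [0, 1, -4], [0, 0, 1]]):
x' = 0 + -6 = -6
y' = 5 + -4 = 1
Result: (-6, 1)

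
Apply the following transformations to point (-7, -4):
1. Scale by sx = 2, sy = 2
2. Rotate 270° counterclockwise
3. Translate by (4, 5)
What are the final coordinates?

Step 1: Scale → (-14, -8)
Step 2: Rotate 270° → (-8, 14)
Step 3: Translate → (-4, 19)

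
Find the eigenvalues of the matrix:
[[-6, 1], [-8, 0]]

Characteristic equation: det(A - λI) = 0
λ² - (trace)λ + (det) = 0
trace = -6 + 0 = -6, det = (-6)(0) - (1)(-8) = 8
λ² - (-6)λ + (8) = 0
λ = (-6 ± √((-6)² - 4·(8))) / 2 = (-6 ± √4) / 2
Solving: λ = -4, -2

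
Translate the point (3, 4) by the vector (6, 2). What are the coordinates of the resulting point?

Translation by (6, 2) (homogeneous matrix [[1, 0, 6], [0, 1, 2], [0, 0, 1]]):
x' = 3 + 6 = 9
y' = 4 + 2 = 6
Result: (9, 6)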